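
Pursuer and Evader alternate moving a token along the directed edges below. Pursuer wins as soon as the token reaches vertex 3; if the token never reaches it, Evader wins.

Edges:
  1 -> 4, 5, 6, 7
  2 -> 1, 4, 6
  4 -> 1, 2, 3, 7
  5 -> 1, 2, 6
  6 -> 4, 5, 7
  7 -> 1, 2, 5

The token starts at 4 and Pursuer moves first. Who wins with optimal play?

Pursuer

Track states (vertex, player-to-move).
A0 = {(3,Pursuer), (3,Evader)}
A1: add {(4,Pursuer)}.
(4,Pursuer) ∈ A1 ⇒ Pursuer forces the target.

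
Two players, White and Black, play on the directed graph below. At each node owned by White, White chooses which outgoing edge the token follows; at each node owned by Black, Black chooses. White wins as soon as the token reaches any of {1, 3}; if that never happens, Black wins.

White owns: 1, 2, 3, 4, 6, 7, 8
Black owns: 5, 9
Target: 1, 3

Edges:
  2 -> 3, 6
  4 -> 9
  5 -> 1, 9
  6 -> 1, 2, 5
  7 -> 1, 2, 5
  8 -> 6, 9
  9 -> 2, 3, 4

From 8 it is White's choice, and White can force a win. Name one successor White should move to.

A0 = {1, 3}
A1: add {2, 6, 7} — 2 (White) has 2→3; 6 (White) has 6→1; 7 (White) has 7→1.
A2: add {8} — 8 (White) has 8→6.
A3 = A2; e.g. 4 (White) has no edge into A2. Fixed point.
From 8, successor 6 is in the attractor (rank 1); the other successor 9 is not.

6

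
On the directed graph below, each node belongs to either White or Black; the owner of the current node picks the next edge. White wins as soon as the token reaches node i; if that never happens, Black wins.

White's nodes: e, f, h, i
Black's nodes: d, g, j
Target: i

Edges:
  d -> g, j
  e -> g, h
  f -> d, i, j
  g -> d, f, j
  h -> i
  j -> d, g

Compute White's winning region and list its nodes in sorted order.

A0 = {i}
A1: add {f, h} — f (White) has f→i; h (White) has h→i.
A2: add {e} — e (White) has e→h.
A3 = A2; e.g. d (Black) can still go to g. Fixed point.
White's winning region = {e, f, h, i}.

e, f, h, i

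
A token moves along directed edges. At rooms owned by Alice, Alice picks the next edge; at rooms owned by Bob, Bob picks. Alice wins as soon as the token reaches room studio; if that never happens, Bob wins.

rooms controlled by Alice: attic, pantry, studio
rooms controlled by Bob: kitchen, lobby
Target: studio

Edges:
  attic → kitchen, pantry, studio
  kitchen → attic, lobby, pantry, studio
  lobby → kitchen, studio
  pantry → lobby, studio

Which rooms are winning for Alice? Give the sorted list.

attic, pantry, studio

A0 = {studio}
A1: add {attic, pantry} — attic (Alice) has attic→studio; pantry (Alice) has pantry→studio.
A2 = A1; e.g. kitchen (Bob) can still go to lobby. Fixed point.
Alice's winning region = {attic, pantry, studio}.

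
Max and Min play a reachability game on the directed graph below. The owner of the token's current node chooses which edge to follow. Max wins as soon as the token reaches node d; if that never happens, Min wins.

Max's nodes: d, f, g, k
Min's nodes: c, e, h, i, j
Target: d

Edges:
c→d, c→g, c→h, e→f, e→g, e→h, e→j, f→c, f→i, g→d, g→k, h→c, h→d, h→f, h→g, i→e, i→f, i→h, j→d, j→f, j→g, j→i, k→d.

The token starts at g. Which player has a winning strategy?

Max

A0 = {d}
A1: add {g, k} — g (Max) has g→d; k (Max) has k→d.
A2 = A1; e.g. c (Min) can still go to h. Fixed point.
g ∈ A1, so Max can force the target.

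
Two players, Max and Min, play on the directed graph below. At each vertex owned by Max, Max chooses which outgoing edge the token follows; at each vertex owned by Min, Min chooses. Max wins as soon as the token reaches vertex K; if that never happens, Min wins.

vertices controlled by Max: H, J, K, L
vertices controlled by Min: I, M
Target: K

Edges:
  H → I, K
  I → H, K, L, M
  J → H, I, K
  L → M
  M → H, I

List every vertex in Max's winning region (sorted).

A0 = {K}
A1: add {H, J} — H (Max) has H→K; J (Max) has J→K.
A2 = A1; e.g. I (Min) can still go to L. Fixed point.
Max's winning region = {H, J, K}.

H, J, K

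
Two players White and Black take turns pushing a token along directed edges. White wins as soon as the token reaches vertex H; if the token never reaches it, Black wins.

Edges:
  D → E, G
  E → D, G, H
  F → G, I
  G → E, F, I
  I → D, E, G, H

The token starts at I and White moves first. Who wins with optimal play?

White

Track states (vertex, player-to-move).
A0 = {(H,White), (H,Black)}
A1: add {(E,White), (I,White)}.
(I,White) ∈ A1 ⇒ White forces the target.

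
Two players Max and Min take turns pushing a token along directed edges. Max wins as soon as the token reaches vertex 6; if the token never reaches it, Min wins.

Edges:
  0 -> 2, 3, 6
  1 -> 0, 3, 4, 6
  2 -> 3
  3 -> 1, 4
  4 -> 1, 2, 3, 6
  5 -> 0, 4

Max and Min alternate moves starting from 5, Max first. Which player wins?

Min

Track states (vertex, player-to-move).
A0 = {(6,Max), (6,Min)}
A1: add {(0,Max), (1,Max), (4,Max)}.
A2: add {(3,Min), (5,Min)}.
A3: add {(2,Max)}.
A4 = A3; e.g. (0,Min) stays out. (5,Max) never enters ⇒ Min avoids the target.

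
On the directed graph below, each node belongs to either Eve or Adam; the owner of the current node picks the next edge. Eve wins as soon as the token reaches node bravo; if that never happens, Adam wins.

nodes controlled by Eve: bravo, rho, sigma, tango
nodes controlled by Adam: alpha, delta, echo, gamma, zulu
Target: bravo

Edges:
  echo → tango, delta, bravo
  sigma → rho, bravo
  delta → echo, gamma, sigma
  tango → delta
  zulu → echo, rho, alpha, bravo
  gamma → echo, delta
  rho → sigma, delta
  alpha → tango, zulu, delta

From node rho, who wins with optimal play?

Eve

A0 = {bravo}
A1: add {sigma} — sigma (Eve) has sigma→bravo.
A2: add {rho} — rho (Eve) has rho→sigma.
A3 = A2; e.g. tango (Eve) has no edge into A2. Fixed point.
rho ∈ A2, so Eve can force the target.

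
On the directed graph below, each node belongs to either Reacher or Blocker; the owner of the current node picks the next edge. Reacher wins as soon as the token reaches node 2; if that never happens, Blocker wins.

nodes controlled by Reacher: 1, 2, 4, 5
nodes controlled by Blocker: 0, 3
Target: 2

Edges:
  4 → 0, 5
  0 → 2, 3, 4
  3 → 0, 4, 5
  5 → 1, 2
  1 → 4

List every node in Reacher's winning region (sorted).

1, 2, 4, 5

A0 = {2}
A1: add {5} — 5 (Reacher) has 5→2.
A2: add {4} — 4 (Reacher) has 4→5.
A3: add {1} — 1 (Reacher) has 1→4.
A4 = A3; e.g. 0 (Blocker) can still go to 3. Fixed point.
Reacher's winning region = {1, 2, 4, 5}.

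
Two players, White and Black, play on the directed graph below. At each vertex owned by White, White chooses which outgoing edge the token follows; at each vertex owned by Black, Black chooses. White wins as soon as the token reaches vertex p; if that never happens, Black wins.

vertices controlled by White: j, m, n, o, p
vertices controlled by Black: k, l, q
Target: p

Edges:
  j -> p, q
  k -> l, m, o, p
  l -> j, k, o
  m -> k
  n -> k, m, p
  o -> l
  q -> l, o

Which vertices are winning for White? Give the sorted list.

A0 = {p}
A1: add {j, n} — j (White) has j→p; n (White) has n→p.
A2 = A1; e.g. k (Black) can still go to l. Fixed point.
White's winning region = {j, n, p}.

j, n, p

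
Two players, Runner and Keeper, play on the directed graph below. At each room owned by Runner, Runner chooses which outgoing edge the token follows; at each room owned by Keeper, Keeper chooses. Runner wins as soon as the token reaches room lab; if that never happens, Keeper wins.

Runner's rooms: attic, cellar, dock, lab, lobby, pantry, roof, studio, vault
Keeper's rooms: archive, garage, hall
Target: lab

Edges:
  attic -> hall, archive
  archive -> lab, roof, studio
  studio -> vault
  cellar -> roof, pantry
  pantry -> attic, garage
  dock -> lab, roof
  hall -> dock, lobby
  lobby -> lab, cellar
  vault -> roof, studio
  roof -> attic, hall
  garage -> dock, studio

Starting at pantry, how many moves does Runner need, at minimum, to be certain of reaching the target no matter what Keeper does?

A0 = {lab}
A1: add {dock, lobby} — dock (Runner) has dock→lab; lobby (Runner) has lobby→lab.
A2: add {hall} — hall (Keeper): all of {dock, lobby} already in.
A3: add {attic, roof} — attic (Runner) has attic→hall; roof (Runner) has roof→hall.
A4: add {cellar, pantry, vault} — cellar (Runner) has cellar→roof; vault (Runner) has vault→roof; pantry (Runner) has pantry→attic.
pantry enters the attractor at level 4, so Runner can force the target in 4 moves from there.

4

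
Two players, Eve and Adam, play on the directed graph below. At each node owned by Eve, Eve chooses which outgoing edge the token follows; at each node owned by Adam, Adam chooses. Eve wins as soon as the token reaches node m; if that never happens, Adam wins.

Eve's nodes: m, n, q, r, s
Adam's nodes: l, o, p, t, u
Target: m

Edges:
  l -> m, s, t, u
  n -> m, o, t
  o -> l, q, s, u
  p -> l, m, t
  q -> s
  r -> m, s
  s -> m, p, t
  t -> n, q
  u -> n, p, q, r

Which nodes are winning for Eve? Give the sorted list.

m, n, q, r, s, t

A0 = {m}
A1: add {n, r, s} — n (Eve) has n→m; r (Eve) has r→m; s (Eve) has s→m.
A2: add {q} — q (Eve) has q→s.
A3: add {t} — t (Adam): all of {n, q} already in.
A4 = A3; e.g. l (Adam) can still go to u. Fixed point.
Eve's winning region = {m, n, q, r, s, t}.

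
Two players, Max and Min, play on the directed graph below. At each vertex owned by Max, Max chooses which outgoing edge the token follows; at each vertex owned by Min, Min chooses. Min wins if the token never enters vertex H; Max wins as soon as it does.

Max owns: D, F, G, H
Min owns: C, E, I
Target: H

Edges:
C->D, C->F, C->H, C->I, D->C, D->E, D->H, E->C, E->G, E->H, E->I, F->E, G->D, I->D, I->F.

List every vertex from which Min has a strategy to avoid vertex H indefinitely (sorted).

C, E, F, I

A0 = {H}
A1: add {D} — D (Max) has D→H.
A2: add {G} — G (Max) has G→D.
A3 = A2; e.g. C (Min) can still go to F. Fixed point.
Max's attractor = {D, G, H}; Min avoids the target exactly from the complement.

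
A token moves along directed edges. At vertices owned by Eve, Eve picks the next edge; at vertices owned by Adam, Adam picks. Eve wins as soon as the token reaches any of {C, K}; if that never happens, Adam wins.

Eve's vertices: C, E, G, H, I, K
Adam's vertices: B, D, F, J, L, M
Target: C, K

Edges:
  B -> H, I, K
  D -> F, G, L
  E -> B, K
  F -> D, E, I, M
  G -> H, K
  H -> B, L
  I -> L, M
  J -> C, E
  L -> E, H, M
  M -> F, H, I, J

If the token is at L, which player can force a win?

Adam

A0 = {C, K}
A1: add {E, G} — E (Eve) has E→K; G (Eve) has G→K.
A2: add {J} — J (Adam): all of {C, E} already in.
A3 = A2; e.g. B (Adam) can still go to H. Fixed point.
L never enters the attractor, so Adam can avoid the target forever.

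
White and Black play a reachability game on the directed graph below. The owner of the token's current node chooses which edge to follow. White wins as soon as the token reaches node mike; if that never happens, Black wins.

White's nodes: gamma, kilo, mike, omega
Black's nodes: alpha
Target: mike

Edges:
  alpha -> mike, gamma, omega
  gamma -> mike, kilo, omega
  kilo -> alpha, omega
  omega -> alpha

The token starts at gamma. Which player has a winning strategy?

White

A0 = {mike}
A1: add {gamma} — gamma (White) has gamma→mike.
A2 = A1; e.g. alpha (Black) can still go to omega. Fixed point.
gamma ∈ A1, so White can force the target.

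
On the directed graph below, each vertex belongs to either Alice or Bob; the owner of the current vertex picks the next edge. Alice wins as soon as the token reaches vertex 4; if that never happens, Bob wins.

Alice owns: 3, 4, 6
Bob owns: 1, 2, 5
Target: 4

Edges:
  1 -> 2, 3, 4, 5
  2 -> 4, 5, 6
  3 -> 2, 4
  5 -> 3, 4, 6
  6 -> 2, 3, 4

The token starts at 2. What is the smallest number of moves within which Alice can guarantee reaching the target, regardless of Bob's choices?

3

A0 = {4}
A1: add {3, 6} — 3 (Alice) has 3→4; 6 (Alice) has 6→4.
A2: add {5} — 5 (Bob): all of {3, 4, 6} already in.
A3: add {2} — 2 (Bob): all of {4, 5, 6} already in.
2 enters the attractor at level 3, so Alice can force the target in 3 moves from there.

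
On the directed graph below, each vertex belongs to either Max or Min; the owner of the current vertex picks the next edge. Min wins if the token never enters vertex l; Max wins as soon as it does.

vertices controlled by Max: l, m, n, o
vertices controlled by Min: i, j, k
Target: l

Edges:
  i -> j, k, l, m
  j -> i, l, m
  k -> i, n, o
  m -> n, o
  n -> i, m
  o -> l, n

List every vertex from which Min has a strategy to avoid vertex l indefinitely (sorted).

i, j, k

A0 = {l}
A1: add {o} — o (Max) has o→l.
A2: add {m} — m (Max) has m→o.
A3: add {n} — n (Max) has n→m.
A4 = A3; e.g. i (Min) can still go to j. Fixed point.
Max's attractor = {l, m, n, o}; Min avoids the target exactly from the complement.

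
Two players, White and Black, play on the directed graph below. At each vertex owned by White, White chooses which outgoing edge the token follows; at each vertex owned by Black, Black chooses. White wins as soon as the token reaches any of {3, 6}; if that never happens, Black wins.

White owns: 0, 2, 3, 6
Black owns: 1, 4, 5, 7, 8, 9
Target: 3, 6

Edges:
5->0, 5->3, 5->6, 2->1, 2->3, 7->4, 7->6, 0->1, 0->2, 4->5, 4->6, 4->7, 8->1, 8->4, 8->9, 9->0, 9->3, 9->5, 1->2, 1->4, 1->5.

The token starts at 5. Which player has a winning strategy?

White

A0 = {3, 6}
A1: add {2} — 2 (White) has 2→3.
A2: add {0} — 0 (White) has 0→2.
A3: add {5} — 5 (Black): all of {0, 3, 6} already in.
5 ∈ A3, so White can force the target.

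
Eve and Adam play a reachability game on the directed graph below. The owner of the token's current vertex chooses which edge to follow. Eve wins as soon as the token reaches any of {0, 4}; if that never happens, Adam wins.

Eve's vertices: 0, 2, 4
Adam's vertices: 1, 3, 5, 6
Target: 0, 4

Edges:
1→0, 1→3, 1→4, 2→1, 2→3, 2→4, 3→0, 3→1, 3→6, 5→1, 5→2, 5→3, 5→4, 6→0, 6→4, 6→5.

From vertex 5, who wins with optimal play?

A0 = {0, 4}
A1: add {2} — 2 (Eve) has 2→4.
A2 = A1; e.g. 1 (Adam) can still go to 3. Fixed point.
5 never enters the attractor, so Adam can avoid the target forever.

Adam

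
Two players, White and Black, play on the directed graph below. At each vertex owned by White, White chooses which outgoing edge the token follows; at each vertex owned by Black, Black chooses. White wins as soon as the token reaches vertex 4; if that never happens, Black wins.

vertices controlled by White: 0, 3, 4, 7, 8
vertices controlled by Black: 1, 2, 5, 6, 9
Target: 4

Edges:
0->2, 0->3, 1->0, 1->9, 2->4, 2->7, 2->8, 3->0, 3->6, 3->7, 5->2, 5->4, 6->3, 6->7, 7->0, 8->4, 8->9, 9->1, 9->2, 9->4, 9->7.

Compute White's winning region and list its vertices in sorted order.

A0 = {4}
A1: add {8} — 8 (White) has 8→4.
A2 = A1; e.g. 0 (White) has no edge into A1. Fixed point.
White's winning region = {4, 8}.

4, 8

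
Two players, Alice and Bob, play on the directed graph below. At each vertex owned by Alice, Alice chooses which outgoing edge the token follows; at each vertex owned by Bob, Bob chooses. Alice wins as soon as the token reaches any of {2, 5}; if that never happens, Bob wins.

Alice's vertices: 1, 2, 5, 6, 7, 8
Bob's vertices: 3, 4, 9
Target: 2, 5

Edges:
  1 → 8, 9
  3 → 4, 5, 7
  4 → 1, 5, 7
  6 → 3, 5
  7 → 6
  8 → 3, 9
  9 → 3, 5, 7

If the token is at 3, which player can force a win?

Bob

A0 = {2, 5}
A1: add {6} — 6 (Alice) has 6→5.
A2: add {7} — 7 (Alice) has 7→6.
A3 = A2; e.g. 1 (Alice) has no edge into A2. Fixed point.
3 never enters the attractor, so Bob can avoid the target forever.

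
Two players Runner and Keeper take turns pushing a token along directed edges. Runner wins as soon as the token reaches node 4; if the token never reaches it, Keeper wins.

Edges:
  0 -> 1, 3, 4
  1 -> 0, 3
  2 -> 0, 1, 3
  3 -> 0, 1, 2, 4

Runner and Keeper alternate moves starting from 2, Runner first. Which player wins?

Runner

Track states (vertex, player-to-move).
A0 = {(4,Runner), (4,Keeper)}
A1: add {(0,Runner), (3,Runner)}.
A2: add {(1,Keeper)}.
A3: add {(2,Runner)}.
(2,Runner) ∈ A3 ⇒ Runner forces the target.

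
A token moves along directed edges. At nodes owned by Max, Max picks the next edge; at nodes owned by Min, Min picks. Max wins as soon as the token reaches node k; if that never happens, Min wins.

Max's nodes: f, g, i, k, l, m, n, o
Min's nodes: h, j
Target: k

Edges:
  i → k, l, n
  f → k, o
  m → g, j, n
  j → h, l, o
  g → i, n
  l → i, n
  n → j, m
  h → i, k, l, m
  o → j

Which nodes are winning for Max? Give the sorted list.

A0 = {k}
A1: add {f, i} — f (Max) has f→k; i (Max) has i→k.
A2: add {g, l} — g (Max) has g→i; l (Max) has l→i.
A3: add {m} — m (Max) has m→g.
A4: add {h, n} — h (Min): all of {i, k, l, m} already in; n (Max) has n→m.
A5 = A4; e.g. j (Min) can still go to o. Fixed point.
Max's winning region = {f, g, h, i, k, l, m, n}.

f, g, h, i, k, l, m, n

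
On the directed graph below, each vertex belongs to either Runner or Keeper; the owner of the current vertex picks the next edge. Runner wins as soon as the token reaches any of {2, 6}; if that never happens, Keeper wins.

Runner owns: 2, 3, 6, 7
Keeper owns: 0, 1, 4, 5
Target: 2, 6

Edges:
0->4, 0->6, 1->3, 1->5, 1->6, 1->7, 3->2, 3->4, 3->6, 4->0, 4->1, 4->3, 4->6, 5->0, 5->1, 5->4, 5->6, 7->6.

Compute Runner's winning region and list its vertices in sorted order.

2, 3, 6, 7

A0 = {2, 6}
A1: add {3, 7} — 3 (Runner) has 3→2; 7 (Runner) has 7→6.
A2 = A1; e.g. 0 (Keeper) can still go to 4. Fixed point.
Runner's winning region = {2, 3, 6, 7}.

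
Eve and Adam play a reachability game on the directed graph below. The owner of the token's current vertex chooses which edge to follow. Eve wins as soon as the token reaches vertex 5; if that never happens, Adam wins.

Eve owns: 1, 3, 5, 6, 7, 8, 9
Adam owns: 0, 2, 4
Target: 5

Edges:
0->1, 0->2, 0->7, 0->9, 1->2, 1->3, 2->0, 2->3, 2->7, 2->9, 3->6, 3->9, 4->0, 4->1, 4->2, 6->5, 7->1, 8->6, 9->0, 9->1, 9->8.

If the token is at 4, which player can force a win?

Adam

A0 = {5}
A1: add {6} — 6 (Eve) has 6→5.
A2: add {3, 8} — 3 (Eve) has 3→6; 8 (Eve) has 8→6.
A3: add {1, 9} — 1 (Eve) has 1→3; 9 (Eve) has 9→8.
A4: add {7} — 7 (Eve) has 7→1.
A5 = A4; e.g. 0 (Adam) can still go to 2. Fixed point.
4 never enters the attractor, so Adam can avoid the target forever.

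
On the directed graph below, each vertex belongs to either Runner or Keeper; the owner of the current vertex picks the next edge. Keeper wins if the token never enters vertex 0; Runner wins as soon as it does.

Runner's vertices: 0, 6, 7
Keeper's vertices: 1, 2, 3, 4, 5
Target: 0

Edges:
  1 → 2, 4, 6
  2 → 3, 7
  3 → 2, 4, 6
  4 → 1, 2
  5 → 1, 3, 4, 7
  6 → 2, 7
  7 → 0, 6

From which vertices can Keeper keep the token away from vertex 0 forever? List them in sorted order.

1, 2, 3, 4, 5

A0 = {0}
A1: add {7} — 7 (Runner) has 7→0.
A2: add {6} — 6 (Runner) has 6→7.
A3 = A2; e.g. 1 (Keeper) can still go to 2. Fixed point.
Runner's attractor = {0, 6, 7}; Keeper avoids the target exactly from the complement.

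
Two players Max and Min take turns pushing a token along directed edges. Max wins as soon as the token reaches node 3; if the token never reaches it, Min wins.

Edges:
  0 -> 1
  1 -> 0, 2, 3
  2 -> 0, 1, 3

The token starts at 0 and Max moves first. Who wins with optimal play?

Track states (vertex, player-to-move).
A0 = {(3,Max), (3,Min)}
A1: add {(1,Max), (2,Max)}.
A2: add {(0,Min)}.
A3 = A2; e.g. (0,Max) stays out. (0,Max) never enters ⇒ Min avoids the target.

Min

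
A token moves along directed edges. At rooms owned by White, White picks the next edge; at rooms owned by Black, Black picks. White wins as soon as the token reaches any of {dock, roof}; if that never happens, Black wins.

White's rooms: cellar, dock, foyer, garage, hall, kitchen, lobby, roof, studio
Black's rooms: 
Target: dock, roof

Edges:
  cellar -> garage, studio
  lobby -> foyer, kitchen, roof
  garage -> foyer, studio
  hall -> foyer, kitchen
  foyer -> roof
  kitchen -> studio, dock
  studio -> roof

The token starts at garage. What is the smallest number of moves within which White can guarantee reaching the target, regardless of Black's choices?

2

A0 = {dock, roof}
A1: add {foyer, kitchen, lobby, studio} — lobby (White) has lobby→roof; foyer (White) has foyer→roof; kitchen (White) has kitchen→dock; studio (White) has studio→roof.
A2: add {cellar, garage, hall} — cellar (White) has cellar→studio; garage (White) has garage→foyer; hall (White) has hall→foyer.
A2 = all vertices. Fixed point.
garage enters the attractor at level 2, so White can force the target in 2 moves from there.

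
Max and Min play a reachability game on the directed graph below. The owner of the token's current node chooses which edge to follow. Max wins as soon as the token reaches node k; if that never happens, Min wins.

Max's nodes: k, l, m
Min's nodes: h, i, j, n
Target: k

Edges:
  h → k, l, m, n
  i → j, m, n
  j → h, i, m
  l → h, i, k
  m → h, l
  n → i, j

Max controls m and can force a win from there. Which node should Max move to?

l

A0 = {k}
A1: add {l} — l (Max) has l→k.
A2: add {m} — m (Max) has m→l.
A3 = A2; e.g. h (Min) can still go to n. Fixed point.
From m, successor l is in the attractor (rank 1); the other successor h is not.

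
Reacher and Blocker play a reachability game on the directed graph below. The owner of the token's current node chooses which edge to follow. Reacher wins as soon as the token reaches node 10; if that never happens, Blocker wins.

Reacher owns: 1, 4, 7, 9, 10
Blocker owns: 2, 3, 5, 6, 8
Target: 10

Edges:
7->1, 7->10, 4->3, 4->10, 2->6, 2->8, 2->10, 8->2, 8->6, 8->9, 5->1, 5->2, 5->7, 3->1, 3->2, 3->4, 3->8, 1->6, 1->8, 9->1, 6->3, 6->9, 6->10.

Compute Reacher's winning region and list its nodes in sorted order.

A0 = {10}
A1: add {4, 7} — 4 (Reacher) has 4→10; 7 (Reacher) has 7→10.
A2 = A1; e.g. 1 (Reacher) has no edge into A1. Fixed point.
Reacher's winning region = {4, 7, 10}.

4, 7, 10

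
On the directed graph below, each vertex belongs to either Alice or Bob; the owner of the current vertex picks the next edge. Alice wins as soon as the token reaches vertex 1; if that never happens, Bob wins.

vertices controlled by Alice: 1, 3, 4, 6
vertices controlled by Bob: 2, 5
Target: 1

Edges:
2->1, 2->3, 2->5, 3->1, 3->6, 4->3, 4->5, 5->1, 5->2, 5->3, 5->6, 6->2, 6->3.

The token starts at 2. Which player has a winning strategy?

Bob

A0 = {1}
A1: add {3} — 3 (Alice) has 3→1.
A2: add {4, 6} — 4 (Alice) has 4→3; 6 (Alice) has 6→3.
A3 = A2; e.g. 2 (Bob) can still go to 5. Fixed point.
2 never enters the attractor, so Bob can avoid the target forever.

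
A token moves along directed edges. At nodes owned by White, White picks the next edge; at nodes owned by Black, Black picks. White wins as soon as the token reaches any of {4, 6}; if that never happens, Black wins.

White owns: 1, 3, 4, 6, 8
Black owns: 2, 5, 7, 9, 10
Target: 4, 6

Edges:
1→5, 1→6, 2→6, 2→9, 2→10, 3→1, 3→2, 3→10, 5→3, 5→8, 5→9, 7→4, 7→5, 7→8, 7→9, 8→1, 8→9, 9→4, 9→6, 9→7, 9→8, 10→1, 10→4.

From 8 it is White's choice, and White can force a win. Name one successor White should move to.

1

A0 = {4, 6}
A1: add {1} — 1 (White) has 1→6.
A2: add {3, 8, 10} — 3 (White) has 3→1; 8 (White) has 8→1; 10 (Black): all of {1, 4} already in.
A3 = A2; e.g. 2 (Black) can still go to 9. Fixed point.
From 8, successor 1 is in the attractor (rank 1); the other successor 9 is not.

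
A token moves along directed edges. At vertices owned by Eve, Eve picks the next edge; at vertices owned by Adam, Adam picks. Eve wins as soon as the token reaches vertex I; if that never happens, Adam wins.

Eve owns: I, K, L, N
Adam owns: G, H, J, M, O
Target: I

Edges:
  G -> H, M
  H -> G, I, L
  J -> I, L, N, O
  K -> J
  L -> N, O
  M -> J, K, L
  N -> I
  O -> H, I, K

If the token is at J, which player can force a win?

A0 = {I}
A1: add {N} — N (Eve) has N→I.
A2: add {L} — L (Eve) has L→N.
A3 = A2; e.g. G (Adam) can still go to H. Fixed point.
J never enters the attractor, so Adam can avoid the target forever.

Adam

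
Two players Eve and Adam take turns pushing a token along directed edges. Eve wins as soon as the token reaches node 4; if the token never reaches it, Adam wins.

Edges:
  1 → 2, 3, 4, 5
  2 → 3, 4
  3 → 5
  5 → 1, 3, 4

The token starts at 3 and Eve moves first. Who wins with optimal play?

Adam

Track states (vertex, player-to-move).
A0 = {(4,Eve), (4,Adam)}
A1: add {(1,Eve), (2,Eve), (5,Eve)}.
A2: add {(3,Adam)}.
A3 = A2; e.g. (1,Adam) stays out. (3,Eve) never enters ⇒ Adam avoids the target.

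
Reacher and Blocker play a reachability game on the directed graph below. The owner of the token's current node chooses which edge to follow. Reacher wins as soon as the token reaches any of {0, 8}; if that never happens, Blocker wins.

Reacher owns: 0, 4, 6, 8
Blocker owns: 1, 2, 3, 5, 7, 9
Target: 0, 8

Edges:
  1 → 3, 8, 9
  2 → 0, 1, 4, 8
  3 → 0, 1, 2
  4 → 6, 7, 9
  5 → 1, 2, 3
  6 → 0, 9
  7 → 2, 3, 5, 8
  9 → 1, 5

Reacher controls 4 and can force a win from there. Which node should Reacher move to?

6

A0 = {0, 8}
A1: add {6} — 6 (Reacher) has 6→0.
A2: add {4} — 4 (Reacher) has 4→6.
A3 = A2; e.g. 1 (Blocker) can still go to 3. Fixed point.
From 4, successor 6 is in the attractor (rank 1); the other successors 7, 9 are not.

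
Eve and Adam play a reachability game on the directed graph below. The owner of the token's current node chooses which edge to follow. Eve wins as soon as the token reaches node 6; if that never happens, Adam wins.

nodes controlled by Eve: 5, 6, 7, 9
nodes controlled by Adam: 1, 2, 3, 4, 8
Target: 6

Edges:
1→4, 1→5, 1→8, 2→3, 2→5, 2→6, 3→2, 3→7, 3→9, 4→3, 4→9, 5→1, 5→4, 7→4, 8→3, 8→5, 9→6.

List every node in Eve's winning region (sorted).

A0 = {6}
A1: add {9} — 9 (Eve) has 9→6.
A2 = A1; e.g. 1 (Adam) can still go to 4. Fixed point.
Eve's winning region = {6, 9}.

6, 9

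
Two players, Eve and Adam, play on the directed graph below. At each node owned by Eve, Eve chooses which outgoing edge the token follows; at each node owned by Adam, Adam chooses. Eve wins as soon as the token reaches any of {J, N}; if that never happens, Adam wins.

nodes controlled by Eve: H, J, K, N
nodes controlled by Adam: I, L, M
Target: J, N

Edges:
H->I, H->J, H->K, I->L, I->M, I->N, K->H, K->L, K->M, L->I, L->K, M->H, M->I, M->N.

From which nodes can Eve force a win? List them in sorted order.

H, J, K, N

A0 = {J, N}
A1: add {H} — H (Eve) has H→J.
A2: add {K} — K (Eve) has K→H.
A3 = A2; e.g. I (Adam) can still go to L. Fixed point.
Eve's winning region = {H, J, K, N}.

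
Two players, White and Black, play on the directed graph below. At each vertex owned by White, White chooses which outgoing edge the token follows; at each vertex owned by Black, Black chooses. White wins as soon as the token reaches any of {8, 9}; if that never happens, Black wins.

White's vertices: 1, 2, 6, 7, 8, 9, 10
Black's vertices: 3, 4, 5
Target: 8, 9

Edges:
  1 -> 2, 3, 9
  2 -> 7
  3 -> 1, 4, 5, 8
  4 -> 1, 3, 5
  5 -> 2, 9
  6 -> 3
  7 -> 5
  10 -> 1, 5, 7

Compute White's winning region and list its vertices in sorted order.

A0 = {8, 9}
A1: add {1} — 1 (White) has 1→9.
A2: add {10} — 10 (White) has 10→1.
A3 = A2; e.g. 2 (White) has no edge into A2. Fixed point.
White's winning region = {1, 8, 9, 10}.

1, 8, 9, 10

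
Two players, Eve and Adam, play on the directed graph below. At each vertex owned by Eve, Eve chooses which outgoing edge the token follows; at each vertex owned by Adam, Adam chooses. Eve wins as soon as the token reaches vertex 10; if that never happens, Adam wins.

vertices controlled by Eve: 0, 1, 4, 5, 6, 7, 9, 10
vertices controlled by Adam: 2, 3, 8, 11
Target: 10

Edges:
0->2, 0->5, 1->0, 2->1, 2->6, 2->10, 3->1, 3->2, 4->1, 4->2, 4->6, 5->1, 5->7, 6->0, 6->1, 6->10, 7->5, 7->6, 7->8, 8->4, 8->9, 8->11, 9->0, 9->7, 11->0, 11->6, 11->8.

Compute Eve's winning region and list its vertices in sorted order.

A0 = {10}
A1: add {6} — 6 (Eve) has 6→10.
A2: add {4, 7} — 4 (Eve) has 4→6; 7 (Eve) has 7→6.
A3: add {5, 9} — 5 (Eve) has 5→7; 9 (Eve) has 9→7.
A4: add {0} — 0 (Eve) has 0→5.
A5: add {1} — 1 (Eve) has 1→0.
A6: add {2} — 2 (Adam): all of {1, 6, 10} already in.
A7: add {3} — 3 (Adam): all of {1, 2} already in.
A8 = A7; e.g. 8 (Adam) can still go to 11. Fixed point.
Eve's winning region = {0, 1, 2, 3, 4, 5, 6, 7, 9, 10}.

0, 1, 2, 3, 4, 5, 6, 7, 9, 10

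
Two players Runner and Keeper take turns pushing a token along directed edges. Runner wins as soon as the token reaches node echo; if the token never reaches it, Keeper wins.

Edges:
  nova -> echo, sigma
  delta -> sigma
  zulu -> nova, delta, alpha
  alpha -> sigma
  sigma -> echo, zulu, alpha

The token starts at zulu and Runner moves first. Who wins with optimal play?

Track states (vertex, player-to-move).
A0 = {(echo,Runner), (echo,Keeper)}
A1: add {(nova,Runner), (sigma,Runner)}.
A2: add {(nova,Keeper), (delta,Keeper), (alpha,Keeper)}.
A3: add {(zulu,Runner)}.
(zulu,Runner) ∈ A3 ⇒ Runner forces the target.

Runner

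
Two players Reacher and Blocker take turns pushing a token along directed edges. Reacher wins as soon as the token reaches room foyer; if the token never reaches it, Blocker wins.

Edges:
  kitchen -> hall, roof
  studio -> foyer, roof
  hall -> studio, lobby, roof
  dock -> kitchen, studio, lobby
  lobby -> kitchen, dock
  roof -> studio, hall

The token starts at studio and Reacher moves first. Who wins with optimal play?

Track states (vertex, player-to-move).
A0 = {(foyer,Reacher), (foyer,Blocker)}
A1: add {(studio,Reacher)}.
(studio,Reacher) ∈ A1 ⇒ Reacher forces the target.

Reacher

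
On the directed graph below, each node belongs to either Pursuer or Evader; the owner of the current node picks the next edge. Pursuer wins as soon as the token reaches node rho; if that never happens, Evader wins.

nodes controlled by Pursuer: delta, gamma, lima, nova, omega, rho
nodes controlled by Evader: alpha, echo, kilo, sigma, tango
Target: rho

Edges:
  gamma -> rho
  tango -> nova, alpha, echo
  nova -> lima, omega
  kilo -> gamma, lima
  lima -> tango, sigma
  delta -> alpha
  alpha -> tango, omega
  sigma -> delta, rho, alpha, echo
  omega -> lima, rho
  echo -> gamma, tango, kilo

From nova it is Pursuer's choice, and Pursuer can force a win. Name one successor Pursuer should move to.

A0 = {rho}
A1: add {gamma, omega} — gamma (Pursuer) has gamma→rho; omega (Pursuer) has omega→rho.
A2: add {nova} — nova (Pursuer) has nova→omega.
A3 = A2; e.g. tango (Evader) can still go to alpha. Fixed point.
From nova, successor omega is in the attractor (rank 1); the other successor lima is not.

omega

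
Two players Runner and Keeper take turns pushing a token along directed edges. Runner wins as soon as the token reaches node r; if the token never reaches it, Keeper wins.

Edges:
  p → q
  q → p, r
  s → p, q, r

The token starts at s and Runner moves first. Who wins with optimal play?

Runner

Track states (vertex, player-to-move).
A0 = {(r,Runner), (r,Keeper)}
A1: add {(q,Runner), (s,Runner)}.
(s,Runner) ∈ A1 ⇒ Runner forces the target.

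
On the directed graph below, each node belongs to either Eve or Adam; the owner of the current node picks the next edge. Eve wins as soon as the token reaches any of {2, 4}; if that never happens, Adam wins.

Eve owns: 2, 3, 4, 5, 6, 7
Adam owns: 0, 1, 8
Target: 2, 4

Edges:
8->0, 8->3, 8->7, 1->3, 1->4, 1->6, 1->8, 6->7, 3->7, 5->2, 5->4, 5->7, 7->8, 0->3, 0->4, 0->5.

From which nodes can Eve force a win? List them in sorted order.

A0 = {2, 4}
A1: add {5} — 5 (Eve) has 5→2.
A2 = A1; e.g. 0 (Adam) can still go to 3. Fixed point.
Eve's winning region = {2, 4, 5}.

2, 4, 5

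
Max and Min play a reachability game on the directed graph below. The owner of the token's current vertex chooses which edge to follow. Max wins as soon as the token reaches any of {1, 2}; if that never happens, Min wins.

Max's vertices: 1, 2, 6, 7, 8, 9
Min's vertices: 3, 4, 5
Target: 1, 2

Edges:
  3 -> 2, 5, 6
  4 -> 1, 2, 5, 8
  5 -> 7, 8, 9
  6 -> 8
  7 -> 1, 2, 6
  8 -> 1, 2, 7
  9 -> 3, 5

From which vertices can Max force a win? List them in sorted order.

1, 2, 6, 7, 8

A0 = {1, 2}
A1: add {7, 8} — 7 (Max) has 7→1; 8 (Max) has 8→1.
A2: add {6} — 6 (Max) has 6→8.
A3 = A2; e.g. 3 (Min) can still go to 5. Fixed point.
Max's winning region = {1, 2, 6, 7, 8}.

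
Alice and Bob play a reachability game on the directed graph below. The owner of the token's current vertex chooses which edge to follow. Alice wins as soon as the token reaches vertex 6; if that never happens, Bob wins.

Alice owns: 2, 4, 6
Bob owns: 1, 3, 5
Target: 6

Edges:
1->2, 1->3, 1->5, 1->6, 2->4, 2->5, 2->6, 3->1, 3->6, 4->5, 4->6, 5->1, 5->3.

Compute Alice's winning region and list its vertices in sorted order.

2, 4, 6

A0 = {6}
A1: add {2, 4} — 2 (Alice) has 2→6; 4 (Alice) has 4→6.
A2 = A1; e.g. 1 (Bob) can still go to 3. Fixed point.
Alice's winning region = {2, 4, 6}.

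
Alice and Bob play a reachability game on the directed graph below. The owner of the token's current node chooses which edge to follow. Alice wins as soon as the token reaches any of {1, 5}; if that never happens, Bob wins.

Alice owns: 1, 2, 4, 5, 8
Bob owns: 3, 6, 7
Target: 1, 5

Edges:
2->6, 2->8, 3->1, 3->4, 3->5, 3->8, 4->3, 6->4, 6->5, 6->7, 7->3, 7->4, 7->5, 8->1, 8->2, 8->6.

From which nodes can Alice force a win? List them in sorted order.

A0 = {1, 5}
A1: add {8} — 8 (Alice) has 8→1.
A2: add {2} — 2 (Alice) has 2→8.
A3 = A2; e.g. 3 (Bob) can still go to 4. Fixed point.
Alice's winning region = {1, 2, 5, 8}.

1, 2, 5, 8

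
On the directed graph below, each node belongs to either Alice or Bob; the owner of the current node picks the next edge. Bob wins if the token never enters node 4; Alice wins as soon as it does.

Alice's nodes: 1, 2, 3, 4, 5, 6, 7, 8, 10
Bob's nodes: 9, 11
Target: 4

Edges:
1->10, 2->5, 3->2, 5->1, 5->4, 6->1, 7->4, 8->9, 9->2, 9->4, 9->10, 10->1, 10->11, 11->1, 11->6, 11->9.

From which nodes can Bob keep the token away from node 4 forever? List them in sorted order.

1, 6, 8, 9, 10, 11

A0 = {4}
A1: add {5, 7} — 5 (Alice) has 5→4; 7 (Alice) has 7→4.
A2: add {2} — 2 (Alice) has 2→5.
A3: add {3} — 3 (Alice) has 3→2.
A4 = A3; e.g. 1 (Alice) has no edge into A3. Fixed point.
Alice's attractor = {2, 3, 4, 5, 7}; Bob avoids the target exactly from the complement.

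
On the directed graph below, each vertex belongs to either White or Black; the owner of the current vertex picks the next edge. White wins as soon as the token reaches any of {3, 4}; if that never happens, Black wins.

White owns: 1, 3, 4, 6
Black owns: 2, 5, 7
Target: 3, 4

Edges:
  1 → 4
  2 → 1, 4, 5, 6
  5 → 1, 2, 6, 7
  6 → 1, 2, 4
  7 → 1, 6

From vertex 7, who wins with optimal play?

White

A0 = {3, 4}
A1: add {1, 6} — 1 (White) has 1→4; 6 (White) has 6→4.
A2: add {7} — 7 (Black): all of {1, 6} already in.
A3 = A2; e.g. 2 (Black) can still go to 5. Fixed point.
7 ∈ A2, so White can force the target.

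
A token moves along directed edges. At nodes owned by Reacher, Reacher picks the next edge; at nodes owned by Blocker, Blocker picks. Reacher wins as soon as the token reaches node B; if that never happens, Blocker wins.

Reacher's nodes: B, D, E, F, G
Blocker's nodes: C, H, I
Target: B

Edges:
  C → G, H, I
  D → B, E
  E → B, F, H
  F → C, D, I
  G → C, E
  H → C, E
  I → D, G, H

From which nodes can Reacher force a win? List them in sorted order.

B, D, E, F, G

A0 = {B}
A1: add {D, E} — D (Reacher) has D→B; E (Reacher) has E→B.
A2: add {F, G} — F (Reacher) has F→D; G (Reacher) has G→E.
A3 = A2; e.g. C (Blocker) can still go to H. Fixed point.
Reacher's winning region = {B, D, E, F, G}.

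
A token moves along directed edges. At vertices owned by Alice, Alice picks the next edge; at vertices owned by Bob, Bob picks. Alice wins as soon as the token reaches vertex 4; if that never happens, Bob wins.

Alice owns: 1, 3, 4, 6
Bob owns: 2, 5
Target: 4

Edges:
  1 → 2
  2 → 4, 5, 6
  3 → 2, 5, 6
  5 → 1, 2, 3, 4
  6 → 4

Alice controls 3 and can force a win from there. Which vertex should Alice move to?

A0 = {4}
A1: add {6} — 6 (Alice) has 6→4.
A2: add {3} — 3 (Alice) has 3→6.
A3 = A2; e.g. 1 (Alice) has no edge into A2. Fixed point.
From 3, successor 6 is in the attractor (rank 1); the other successors 2, 5 are not.

6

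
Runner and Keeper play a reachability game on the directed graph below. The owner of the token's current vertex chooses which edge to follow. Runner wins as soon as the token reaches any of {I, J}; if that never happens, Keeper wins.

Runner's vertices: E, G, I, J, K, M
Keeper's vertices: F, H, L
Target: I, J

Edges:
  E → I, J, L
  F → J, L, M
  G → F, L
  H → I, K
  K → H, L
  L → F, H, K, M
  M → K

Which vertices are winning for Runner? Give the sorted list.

E, I, J

A0 = {I, J}
A1: add {E} — E (Runner) has E→I.
A2 = A1; e.g. F (Keeper) can still go to L. Fixed point.
Runner's winning region = {E, I, J}.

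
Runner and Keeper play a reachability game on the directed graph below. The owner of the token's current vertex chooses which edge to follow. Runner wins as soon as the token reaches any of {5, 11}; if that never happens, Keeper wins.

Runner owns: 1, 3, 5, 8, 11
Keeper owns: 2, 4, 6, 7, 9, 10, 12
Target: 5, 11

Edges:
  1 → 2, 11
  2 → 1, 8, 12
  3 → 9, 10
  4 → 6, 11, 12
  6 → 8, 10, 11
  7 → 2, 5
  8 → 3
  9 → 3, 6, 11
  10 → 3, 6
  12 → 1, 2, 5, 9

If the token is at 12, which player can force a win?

A0 = {5, 11}
A1: add {1} — 1 (Runner) has 1→11.
A2 = A1; e.g. 2 (Keeper) can still go to 8. Fixed point.
12 never enters the attractor, so Keeper can avoid the target forever.

Keeper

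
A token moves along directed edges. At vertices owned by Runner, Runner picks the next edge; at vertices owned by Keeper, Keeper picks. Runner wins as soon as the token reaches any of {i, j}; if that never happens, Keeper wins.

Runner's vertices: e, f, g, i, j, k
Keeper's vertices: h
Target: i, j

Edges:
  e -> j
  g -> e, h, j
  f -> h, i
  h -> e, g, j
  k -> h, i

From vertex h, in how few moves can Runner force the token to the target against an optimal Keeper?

2

A0 = {i, j}
A1: add {e, f, g, k} — e (Runner) has e→j; f (Runner) has f→i; g (Runner) has g→j; k (Runner) has k→i.
A2: add {h} — h (Keeper): all of {e, g, j} already in.
A2 = all vertices. Fixed point.
h enters the attractor at level 2, so Runner can force the target in 2 moves from there.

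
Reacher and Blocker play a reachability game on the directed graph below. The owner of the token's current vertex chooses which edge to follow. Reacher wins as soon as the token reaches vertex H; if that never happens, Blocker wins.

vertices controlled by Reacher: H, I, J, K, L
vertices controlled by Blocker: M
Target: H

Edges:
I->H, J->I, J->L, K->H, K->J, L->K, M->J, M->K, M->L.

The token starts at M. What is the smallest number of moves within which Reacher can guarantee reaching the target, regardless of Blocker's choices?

A0 = {H}
A1: add {I, K} — I (Reacher) has I→H; K (Reacher) has K→H.
A2: add {J, L} — J (Reacher) has J→I; L (Reacher) has L→K.
A3: add {M} — M (Blocker): all of {J, K, L} already in.
A3 = all vertices. Fixed point.
M enters the attractor at level 3, so Reacher can force the target in 3 moves from there.

3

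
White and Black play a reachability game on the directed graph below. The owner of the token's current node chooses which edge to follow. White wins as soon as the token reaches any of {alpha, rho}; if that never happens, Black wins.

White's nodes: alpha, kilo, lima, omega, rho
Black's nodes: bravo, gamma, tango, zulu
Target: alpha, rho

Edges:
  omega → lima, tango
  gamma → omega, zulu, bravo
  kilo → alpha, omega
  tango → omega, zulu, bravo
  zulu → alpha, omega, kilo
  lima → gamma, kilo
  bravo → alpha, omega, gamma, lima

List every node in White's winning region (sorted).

alpha, kilo, lima, omega, rho, zulu

A0 = {alpha, rho}
A1: add {kilo} — kilo (White) has kilo→alpha.
A2: add {lima} — lima (White) has lima→kilo.
A3: add {omega} — omega (White) has omega→lima.
A4: add {zulu} — zulu (Black): all of {alpha, omega, kilo} already in.
A5 = A4; e.g. gamma (Black) can still go to bravo. Fixed point.
White's winning region = {alpha, kilo, lima, omega, rho, zulu}.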